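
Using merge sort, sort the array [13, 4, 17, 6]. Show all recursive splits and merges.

Merge sort trace:

Split: [13, 4, 17, 6] -> [13, 4] and [17, 6]
  Split: [13, 4] -> [13] and [4]
  Merge: [13] + [4] -> [4, 13]
  Split: [17, 6] -> [17] and [6]
  Merge: [17] + [6] -> [6, 17]
Merge: [4, 13] + [6, 17] -> [4, 6, 13, 17]

Final sorted array: [4, 6, 13, 17]

The merge sort proceeds by recursively splitting the array and merging sorted halves.
After all merges, the sorted array is [4, 6, 13, 17].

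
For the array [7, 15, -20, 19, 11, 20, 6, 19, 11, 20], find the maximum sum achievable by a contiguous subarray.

Using Kadane's algorithm on [7, 15, -20, 19, 11, 20, 6, 19, 11, 20]:

Scanning through the array:
Position 1 (value 15): max_ending_here = 22, max_so_far = 22
Position 2 (value -20): max_ending_here = 2, max_so_far = 22
Position 3 (value 19): max_ending_here = 21, max_so_far = 22
Position 4 (value 11): max_ending_here = 32, max_so_far = 32
Position 5 (value 20): max_ending_here = 52, max_so_far = 52
Position 6 (value 6): max_ending_here = 58, max_so_far = 58
Position 7 (value 19): max_ending_here = 77, max_so_far = 77
Position 8 (value 11): max_ending_here = 88, max_so_far = 88
Position 9 (value 20): max_ending_here = 108, max_so_far = 108

Maximum subarray: [7, 15, -20, 19, 11, 20, 6, 19, 11, 20]
Maximum sum: 108

The maximum subarray is [7, 15, -20, 19, 11, 20, 6, 19, 11, 20] with sum 108. This subarray runs from index 0 to index 9.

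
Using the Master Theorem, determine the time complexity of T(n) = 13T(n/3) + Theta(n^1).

Master Theorem for T(n) = 13T(n/3) + O(n^1):

a = 13, b = 3, c = 1
log_b(a) = log_3(13) = 2.3347

Case 1: c = 1 < log_3(13) = 2.3347
T(n) = O(n^(log_3 13))

For T(n) = 13T(n/3) + O(n^1): log_3(13) = 2.3347. This is Case 1 of the Master Theorem (c < log_b(a), work dominated by leaves), giving O(n^(log_3 13)).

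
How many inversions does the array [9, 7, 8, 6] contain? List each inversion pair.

Finding inversions in [9, 7, 8, 6]:

(0, 1): arr[0]=9 > arr[1]=7
(0, 2): arr[0]=9 > arr[2]=8
(0, 3): arr[0]=9 > arr[3]=6
(1, 3): arr[1]=7 > arr[3]=6
(2, 3): arr[2]=8 > arr[3]=6

Total inversions: 5

The array has 5 inversion(s): (0,1), (0,2), (0,3), (1,3), (2,3). Each pair (i,j) satisfies i < j and arr[i] > arr[j].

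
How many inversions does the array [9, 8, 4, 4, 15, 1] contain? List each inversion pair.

Finding inversions in [9, 8, 4, 4, 15, 1]:

(0, 1): arr[0]=9 > arr[1]=8
(0, 2): arr[0]=9 > arr[2]=4
(0, 3): arr[0]=9 > arr[3]=4
(0, 5): arr[0]=9 > arr[5]=1
(1, 2): arr[1]=8 > arr[2]=4
(1, 3): arr[1]=8 > arr[3]=4
(1, 5): arr[1]=8 > arr[5]=1
(2, 5): arr[2]=4 > arr[5]=1
(3, 5): arr[3]=4 > arr[5]=1
(4, 5): arr[4]=15 > arr[5]=1

Total inversions: 10

The array has 10 inversion(s): (0,1), (0,2), (0,3), (0,5), (1,2), (1,3), (1,5), (2,5), (3,5), (4,5). Each pair (i,j) satisfies i < j and arr[i] > arr[j].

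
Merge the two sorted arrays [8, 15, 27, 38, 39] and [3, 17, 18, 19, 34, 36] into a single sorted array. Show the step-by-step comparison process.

Merging process:

Compare 8 vs 3: take 3 from right. Merged: [3]
Compare 8 vs 17: take 8 from left. Merged: [3, 8]
Compare 15 vs 17: take 15 from left. Merged: [3, 8, 15]
Compare 27 vs 17: take 17 from right. Merged: [3, 8, 15, 17]
Compare 27 vs 18: take 18 from right. Merged: [3, 8, 15, 17, 18]
Compare 27 vs 19: take 19 from right. Merged: [3, 8, 15, 17, 18, 19]
Compare 27 vs 34: take 27 from left. Merged: [3, 8, 15, 17, 18, 19, 27]
Compare 38 vs 34: take 34 from right. Merged: [3, 8, 15, 17, 18, 19, 27, 34]
Compare 38 vs 36: take 36 from right. Merged: [3, 8, 15, 17, 18, 19, 27, 34, 36]
Append remaining from left: [38, 39]. Merged: [3, 8, 15, 17, 18, 19, 27, 34, 36, 38, 39]

Final merged array: [3, 8, 15, 17, 18, 19, 27, 34, 36, 38, 39]
Total comparisons: 9

The merged array is [3, 8, 15, 17, 18, 19, 27, 34, 36, 38, 39], requiring 9 comparisons. The merge step runs in O(n) time where n is the total number of elements.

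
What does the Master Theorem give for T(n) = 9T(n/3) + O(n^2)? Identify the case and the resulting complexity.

Master Theorem for T(n) = 9T(n/3) + O(n^2):

a = 9, b = 3, c = 2
log_b(a) = log_3(9) = 2.0000

Case 2: c = 2 = log_3(9) = 2.0000
T(n) = O(n^2 log n) = O(n^2 log n)

For T(n) = 9T(n/3) + O(n^2): log_3(9) = 2.0000. This is Case 2 of the Master Theorem (c = log_b(a), equal work at all levels), giving O(n^2 log n).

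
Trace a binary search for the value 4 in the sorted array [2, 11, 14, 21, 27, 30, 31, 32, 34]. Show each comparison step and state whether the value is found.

Binary search for 4 in [2, 11, 14, 21, 27, 30, 31, 32, 34]:

lo=0, hi=8, mid=4, arr[mid]=27 -> 27 > 4, search left half
lo=0, hi=3, mid=1, arr[mid]=11 -> 11 > 4, search left half
lo=0, hi=0, mid=0, arr[mid]=2 -> 2 < 4, search right half
lo=1 > hi=0, target 4 not found

Binary search determines that 4 is not in the array after 3 comparisons. The search space was exhausted without finding the target.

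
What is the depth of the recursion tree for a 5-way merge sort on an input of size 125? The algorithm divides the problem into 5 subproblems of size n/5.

For divide and conquer with division factor 5:

Problem sizes at each level:
Level 0: 125
Level 1: 25
Level 2: 5
Level 3: 1

The root is level 0 and the size-1 base case is level 3 (the tree spans levels 0 through 3, i.e. 4 levels counting the root), so the depth is the number of divisions: log_5(125) = 3

The recursion tree depth is log_5(125) = 3. At each level, the problem size is divided by 5, so it takes 3 divisions to reduce to a base case of size 1. The algorithm makes 5 recursive calls at each level.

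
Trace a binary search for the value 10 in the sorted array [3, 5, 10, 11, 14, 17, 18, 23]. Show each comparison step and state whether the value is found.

Binary search for 10 in [3, 5, 10, 11, 14, 17, 18, 23]:

lo=0, hi=7, mid=3, arr[mid]=11 -> 11 > 10, search left half
lo=0, hi=2, mid=1, arr[mid]=5 -> 5 < 10, search right half
lo=2, hi=2, mid=2, arr[mid]=10 -> Found target at index 2!

Binary search finds 10 at index 2 after 3 comparisons. The search repeatedly halves the search space by comparing with the middle element.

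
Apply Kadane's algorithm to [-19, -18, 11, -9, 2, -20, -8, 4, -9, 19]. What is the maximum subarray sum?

Using Kadane's algorithm on [-19, -18, 11, -9, 2, -20, -8, 4, -9, 19]:

Scanning through the array:
Position 1 (value -18): max_ending_here = -18, max_so_far = -18
Position 2 (value 11): max_ending_here = 11, max_so_far = 11
Position 3 (value -9): max_ending_here = 2, max_so_far = 11
Position 4 (value 2): max_ending_here = 4, max_so_far = 11
Position 5 (value -20): max_ending_here = -16, max_so_far = 11
Position 6 (value -8): max_ending_here = -8, max_so_far = 11
Position 7 (value 4): max_ending_here = 4, max_so_far = 11
Position 8 (value -9): max_ending_here = -5, max_so_far = 11
Position 9 (value 19): max_ending_here = 19, max_so_far = 19

Maximum subarray: [19]
Maximum sum: 19

The maximum subarray is [19] with sum 19. This subarray runs from index 9 to index 9.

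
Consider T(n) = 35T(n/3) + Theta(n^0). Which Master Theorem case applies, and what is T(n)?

Master Theorem for T(n) = 35T(n/3) + O(n^0):

a = 35, b = 3, c = 0
log_b(a) = log_3(35) = 3.2362

Case 1: c = 0 < log_3(35) = 3.2362
T(n) = O(n^(log_3 35))

For T(n) = 35T(n/3) + O(n^0): log_3(35) = 3.2362. This is Case 1 of the Master Theorem (c < log_b(a), work dominated by leaves), giving O(n^(log_3 35)).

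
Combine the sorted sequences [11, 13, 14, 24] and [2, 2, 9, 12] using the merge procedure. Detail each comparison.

Merging process:

Compare 11 vs 2: take 2 from right. Merged: [2]
Compare 11 vs 2: take 2 from right. Merged: [2, 2]
Compare 11 vs 9: take 9 from right. Merged: [2, 2, 9]
Compare 11 vs 12: take 11 from left. Merged: [2, 2, 9, 11]
Compare 13 vs 12: take 12 from right. Merged: [2, 2, 9, 11, 12]
Append remaining from left: [13, 14, 24]. Merged: [2, 2, 9, 11, 12, 13, 14, 24]

Final merged array: [2, 2, 9, 11, 12, 13, 14, 24]
Total comparisons: 5

The merged array is [2, 2, 9, 11, 12, 13, 14, 24], requiring 5 comparisons. The merge step runs in O(n) time where n is the total number of elements.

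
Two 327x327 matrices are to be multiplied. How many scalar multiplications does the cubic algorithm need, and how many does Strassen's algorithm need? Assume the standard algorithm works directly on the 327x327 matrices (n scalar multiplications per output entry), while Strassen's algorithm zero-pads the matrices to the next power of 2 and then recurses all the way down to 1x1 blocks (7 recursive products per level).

Matrix multiplication for 327x327 matrices:

Strassen's algorithm requires power-of-2 dimensions. Pad 327x327 to 512x512 (next power of 2).

Standard algorithm: 327^3 = 34965783 multiplications
Strassen's algorithm: 7^(log2(512)) = 7^9 = 40353607 multiplications
Difference: 34965783 - 40353607 = -5387824 (Strassen uses MORE here due to padding overhead — for small or just-over-power-of-2 n, padding can outweigh the per-level savings)

Standard: 34965783 multiplications (327^3). Strassen: 40353607 multiplications (7^9, after padding to 512x512). Strassen reduces 8 recursive multiplications to 7 at each level.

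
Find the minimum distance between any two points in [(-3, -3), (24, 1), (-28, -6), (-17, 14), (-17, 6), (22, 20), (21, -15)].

Computing all pairwise distances among 7 points:

d((-3, -3), (24, 1)) = 27.2947
d((-3, -3), (-28, -6)) = 25.1794
d((-3, -3), (-17, 14)) = 22.0227
d((-3, -3), (-17, 6)) = 16.6433
d((-3, -3), (22, 20)) = 33.9706
d((-3, -3), (21, -15)) = 26.8328
d((24, 1), (-28, -6)) = 52.469
d((24, 1), (-17, 14)) = 43.0116
d((24, 1), (-17, 6)) = 41.3038
d((24, 1), (22, 20)) = 19.105
d((24, 1), (21, -15)) = 16.2788
d((-28, -6), (-17, 14)) = 22.8254
d((-28, -6), (-17, 6)) = 16.2788
d((-28, -6), (22, 20)) = 56.356
d((-28, -6), (21, -15)) = 49.8197
d((-17, 14), (-17, 6)) = 8.0 <-- minimum
d((-17, 14), (22, 20)) = 39.4588
d((-17, 14), (21, -15)) = 47.8017
d((-17, 6), (22, 20)) = 41.4367
d((-17, 6), (21, -15)) = 43.4166
d((22, 20), (21, -15)) = 35.0143

Closest pair: (-17, 14) and (-17, 6) with distance 8.0

The closest pair is (-17, 14) and (-17, 6) with Euclidean distance 8.0. For 7 points, brute-force pairwise comparison is shown above. For large n, the divide-and-conquer algorithm (sort by x, recurse on halves, check the dividing strip) achieves O(n log n).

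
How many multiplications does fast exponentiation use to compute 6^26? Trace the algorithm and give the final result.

Computing 6^26 by squaring (build up from 6^1; each line after the first costs one multiplication):

6^1 = 6
6^2 = (6^1)^2 = 6^2 = 36
6^3 = 6 * 6^2 = 6 * 36 = 216
6^6 = (6^3)^2 = 216^2 = 46656
6^12 = (6^6)^2 = 46656^2 = 2176782336
6^13 = 6 * 6^12 = 6 * 2176782336 = 13060694016
6^26 = (6^13)^2 = 13060694016^2 = 170581728179578208256

Result: 170581728179578208256
Multiplications needed: 6 (6 lines after 6^1)

6^26 = 170581728179578208256. Using exponentiation by squaring, this requires 6 multiplications. The key idea: if the exponent is even, square the half-power; if odd, multiply by the base once.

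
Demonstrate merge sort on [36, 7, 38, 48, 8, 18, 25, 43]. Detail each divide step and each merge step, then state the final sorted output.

Merge sort trace:

Split: [36, 7, 38, 48, 8, 18, 25, 43] -> [36, 7, 38, 48] and [8, 18, 25, 43]
  Split: [36, 7, 38, 48] -> [36, 7] and [38, 48]
    Split: [36, 7] -> [36] and [7]
    Merge: [36] + [7] -> [7, 36]
    Split: [38, 48] -> [38] and [48]
    Merge: [38] + [48] -> [38, 48]
  Merge: [7, 36] + [38, 48] -> [7, 36, 38, 48]
  Split: [8, 18, 25, 43] -> [8, 18] and [25, 43]
    Split: [8, 18] -> [8] and [18]
    Merge: [8] + [18] -> [8, 18]
    Split: [25, 43] -> [25] and [43]
    Merge: [25] + [43] -> [25, 43]
  Merge: [8, 18] + [25, 43] -> [8, 18, 25, 43]
Merge: [7, 36, 38, 48] + [8, 18, 25, 43] -> [7, 8, 18, 25, 36, 38, 43, 48]

Final sorted array: [7, 8, 18, 25, 36, 38, 43, 48]

The merge sort proceeds by recursively splitting the array and merging sorted halves.
After all merges, the sorted array is [7, 8, 18, 25, 36, 38, 43, 48].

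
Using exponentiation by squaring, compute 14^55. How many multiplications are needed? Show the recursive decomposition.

Computing 14^55 by squaring (build up from 14^1; each line after the first costs one multiplication):

14^1 = 14
14^2 = (14^1)^2 = 14^2 = 196
14^3 = 14 * 14^2 = 14 * 196 = 2744
14^6 = (14^3)^2 = 2744^2 = 7529536
14^12 = (14^6)^2 = 7529536^2 = 56693912375296
14^13 = 14 * 14^12 = 14 * 56693912375296 = 793714773254144
14^26 = (14^13)^2 = 793714773254144^2 = 629983141281877223603213172736
14^27 = 14 * 14^26 = 14 * 629983141281877223603213172736 = 8819763977946281130444984418304
14^54 = (14^27)^2 = 8819763977946281130444984418304^2 = 77788236626678808982722471083604074886584214739573349250236416
14^55 = 14 * 14^54 = 14 * 77788236626678808982722471083604074886584214739573349250236416 = 1089035312773503325758114595170457048412179006354026889503309824

Result: 1089035312773503325758114595170457048412179006354026889503309824
Multiplications needed: 9 (9 lines after 14^1)

14^55 = 1089035312773503325758114595170457048412179006354026889503309824. Using exponentiation by squaring, this requires 9 multiplications. The key idea: if the exponent is even, square the half-power; if odd, multiply by the base once.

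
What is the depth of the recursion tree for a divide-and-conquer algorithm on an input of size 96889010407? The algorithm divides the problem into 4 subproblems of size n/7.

For divide and conquer with division factor 7:

Problem sizes at each level:
Level 0: 96889010407
Level 1: 13841287201
Level 2: 1977326743
Level 3: 282475249
Level 4: 40353607
Level 5: 5764801
Level 6: 823543
Level 7: 117649
Level 8: 16807
Level 9: 2401
Level 10: 343
Level 11: 49
Level 12: 7
Level 13: 1

The root is level 0 and the size-1 base case is level 13 (the tree spans levels 0 through 13, i.e. 14 levels counting the root), so the depth is the number of divisions: log_7(96889010407) = 13

The recursion tree depth is log_7(96889010407) = 13. At each level, the problem size is divided by 7, so it takes 13 divisions to reduce to a base case of size 1. The algorithm makes 4 recursive calls at each level.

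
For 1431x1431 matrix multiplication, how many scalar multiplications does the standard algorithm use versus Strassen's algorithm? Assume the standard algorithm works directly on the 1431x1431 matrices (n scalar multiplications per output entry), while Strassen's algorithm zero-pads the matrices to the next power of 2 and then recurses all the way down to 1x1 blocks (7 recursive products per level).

Matrix multiplication for 1431x1431 matrices:

Strassen's algorithm requires power-of-2 dimensions. Pad 1431x1431 to 2048x2048 (next power of 2).

Standard algorithm: 1431^3 = 2930345991 multiplications
Strassen's algorithm: 7^(log2(2048)) = 7^11 = 1977326743 multiplications
Savings: 2930345991 - 1977326743 = 953019248 multiplications

Standard: 2930345991 multiplications (1431^3). Strassen: 1977326743 multiplications (7^11, after padding to 2048x2048). Strassen reduces 8 recursive multiplications to 7 at each level.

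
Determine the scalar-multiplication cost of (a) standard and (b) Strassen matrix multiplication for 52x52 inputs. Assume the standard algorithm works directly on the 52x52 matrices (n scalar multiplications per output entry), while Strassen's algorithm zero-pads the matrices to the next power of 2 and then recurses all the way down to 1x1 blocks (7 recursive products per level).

Matrix multiplication for 52x52 matrices:

Strassen's algorithm requires power-of-2 dimensions. Pad 52x52 to 64x64 (next power of 2).

Standard algorithm: 52^3 = 140608 multiplications
Strassen's algorithm: 7^(log2(64)) = 7^6 = 117649 multiplications
Savings: 140608 - 117649 = 22959 multiplications

Standard: 140608 multiplications (52^3). Strassen: 117649 multiplications (7^6, after padding to 64x64). Strassen reduces 8 recursive multiplications to 7 at each level.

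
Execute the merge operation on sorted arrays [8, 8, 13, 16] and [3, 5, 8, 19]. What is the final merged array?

Merging process:

Compare 8 vs 3: take 3 from right. Merged: [3]
Compare 8 vs 5: take 5 from right. Merged: [3, 5]
Compare 8 vs 8: take 8 from left. Merged: [3, 5, 8]
Compare 8 vs 8: take 8 from left. Merged: [3, 5, 8, 8]
Compare 13 vs 8: take 8 from right. Merged: [3, 5, 8, 8, 8]
Compare 13 vs 19: take 13 from left. Merged: [3, 5, 8, 8, 8, 13]
Compare 16 vs 19: take 16 from left. Merged: [3, 5, 8, 8, 8, 13, 16]
Append remaining from right: [19]. Merged: [3, 5, 8, 8, 8, 13, 16, 19]

Final merged array: [3, 5, 8, 8, 8, 13, 16, 19]
Total comparisons: 7

The merged array is [3, 5, 8, 8, 8, 13, 16, 19], requiring 7 comparisons. The merge step runs in O(n) time where n is the total number of elements.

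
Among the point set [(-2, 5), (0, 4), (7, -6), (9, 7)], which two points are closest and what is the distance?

Computing all pairwise distances among 4 points:

d((-2, 5), (0, 4)) = 2.2361 <-- minimum
d((-2, 5), (7, -6)) = 14.2127
d((-2, 5), (9, 7)) = 11.1803
d((0, 4), (7, -6)) = 12.2066
d((0, 4), (9, 7)) = 9.4868
d((7, -6), (9, 7)) = 13.1529

Closest pair: (-2, 5) and (0, 4) with distance 2.2361

The closest pair is (-2, 5) and (0, 4) with Euclidean distance 2.2361. For 4 points, brute-force pairwise comparison is shown above. For large n, the divide-and-conquer algorithm (sort by x, recurse on halves, check the dividing strip) achieves O(n log n).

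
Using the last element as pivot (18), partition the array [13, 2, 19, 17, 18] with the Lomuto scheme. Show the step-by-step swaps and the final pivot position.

Lomuto partition with pivot = 18:

Initial array: [13, 2, 19, 17, 18]

arr[0]=13 <= 18: swap with position 0, array becomes [13, 2, 19, 17, 18]
arr[1]=2 <= 18: swap with position 1, array becomes [13, 2, 19, 17, 18]
arr[2]=19 > 18: no swap
arr[3]=17 <= 18: swap with position 2, array becomes [13, 2, 17, 19, 18]

Place pivot at position 3: [13, 2, 17, 18, 19]
Pivot position: 3

After partitioning with pivot 18, the array becomes [13, 2, 17, 18, 19]. The pivot is placed at index 3. All elements to the left of the pivot are <= 18, and all elements to the right are > 18.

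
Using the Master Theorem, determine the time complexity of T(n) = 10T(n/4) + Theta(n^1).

Master Theorem for T(n) = 10T(n/4) + O(n^1):

a = 10, b = 4, c = 1
log_b(a) = log_4(10) = 1.6610

Case 1: c = 1 < log_4(10) = 1.6610
T(n) = O(n^(log_4 10))

For T(n) = 10T(n/4) + O(n^1): log_4(10) = 1.6610. This is Case 1 of the Master Theorem (c < log_b(a), work dominated by leaves), giving O(n^(log_4 10)).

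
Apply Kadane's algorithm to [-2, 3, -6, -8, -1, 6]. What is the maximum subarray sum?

Using Kadane's algorithm on [-2, 3, -6, -8, -1, 6]:

Scanning through the array:
Position 1 (value 3): max_ending_here = 3, max_so_far = 3
Position 2 (value -6): max_ending_here = -3, max_so_far = 3
Position 3 (value -8): max_ending_here = -8, max_so_far = 3
Position 4 (value -1): max_ending_here = -1, max_so_far = 3
Position 5 (value 6): max_ending_here = 6, max_so_far = 6

Maximum subarray: [6]
Maximum sum: 6

The maximum subarray is [6] with sum 6. This subarray runs from index 5 to index 5.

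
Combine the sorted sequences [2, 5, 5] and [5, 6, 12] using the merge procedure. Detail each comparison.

Merging process:

Compare 2 vs 5: take 2 from left. Merged: [2]
Compare 5 vs 5: take 5 from left. Merged: [2, 5]
Compare 5 vs 5: take 5 from left. Merged: [2, 5, 5]
Append remaining from right: [5, 6, 12]. Merged: [2, 5, 5, 5, 6, 12]

Final merged array: [2, 5, 5, 5, 6, 12]
Total comparisons: 3

The merged array is [2, 5, 5, 5, 6, 12], requiring 3 comparisons. The merge step runs in O(n) time where n is the total number of elements.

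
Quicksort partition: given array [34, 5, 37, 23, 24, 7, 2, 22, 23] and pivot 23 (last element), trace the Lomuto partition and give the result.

Lomuto partition with pivot = 23:

Initial array: [34, 5, 37, 23, 24, 7, 2, 22, 23]

arr[0]=34 > 23: no swap
arr[1]=5 <= 23: swap with position 0, array becomes [5, 34, 37, 23, 24, 7, 2, 22, 23]
arr[2]=37 > 23: no swap
arr[3]=23 <= 23: swap with position 1, array becomes [5, 23, 37, 34, 24, 7, 2, 22, 23]
arr[4]=24 > 23: no swap
arr[5]=7 <= 23: swap with position 2, array becomes [5, 23, 7, 34, 24, 37, 2, 22, 23]
arr[6]=2 <= 23: swap with position 3, array becomes [5, 23, 7, 2, 24, 37, 34, 22, 23]
arr[7]=22 <= 23: swap with position 4, array becomes [5, 23, 7, 2, 22, 37, 34, 24, 23]

Place pivot at position 5: [5, 23, 7, 2, 22, 23, 34, 24, 37]
Pivot position: 5

After partitioning with pivot 23, the array becomes [5, 23, 7, 2, 22, 23, 34, 24, 37]. The pivot is placed at index 5. All elements to the left of the pivot are <= 23, and all elements to the right are > 23.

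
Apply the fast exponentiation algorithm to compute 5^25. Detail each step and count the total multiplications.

Computing 5^25 by squaring (build up from 5^1; each line after the first costs one multiplication):

5^1 = 5
5^2 = (5^1)^2 = 5^2 = 25
5^3 = 5 * 5^2 = 5 * 25 = 125
5^6 = (5^3)^2 = 125^2 = 15625
5^12 = (5^6)^2 = 15625^2 = 244140625
5^24 = (5^12)^2 = 244140625^2 = 59604644775390625
5^25 = 5 * 5^24 = 5 * 59604644775390625 = 298023223876953125

Result: 298023223876953125
Multiplications needed: 6 (6 lines after 5^1)

5^25 = 298023223876953125. Using exponentiation by squaring, this requires 6 multiplications. The key idea: if the exponent is even, square the half-power; if odd, multiply by the base once.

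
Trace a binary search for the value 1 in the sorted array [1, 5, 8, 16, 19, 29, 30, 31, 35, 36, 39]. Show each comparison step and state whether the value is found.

Binary search for 1 in [1, 5, 8, 16, 19, 29, 30, 31, 35, 36, 39]:

lo=0, hi=10, mid=5, arr[mid]=29 -> 29 > 1, search left half
lo=0, hi=4, mid=2, arr[mid]=8 -> 8 > 1, search left half
lo=0, hi=1, mid=0, arr[mid]=1 -> Found target at index 0!

Binary search finds 1 at index 0 after 3 comparisons. The search repeatedly halves the search space by comparing with the middle element.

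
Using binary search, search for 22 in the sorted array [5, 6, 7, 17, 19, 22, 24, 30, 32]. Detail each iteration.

Binary search for 22 in [5, 6, 7, 17, 19, 22, 24, 30, 32]:

lo=0, hi=8, mid=4, arr[mid]=19 -> 19 < 22, search right half
lo=5, hi=8, mid=6, arr[mid]=24 -> 24 > 22, search left half
lo=5, hi=5, mid=5, arr[mid]=22 -> Found target at index 5!

Binary search finds 22 at index 5 after 3 comparisons. The search repeatedly halves the search space by comparing with the middle element.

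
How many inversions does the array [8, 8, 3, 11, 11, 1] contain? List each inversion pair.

Finding inversions in [8, 8, 3, 11, 11, 1]:

(0, 2): arr[0]=8 > arr[2]=3
(0, 5): arr[0]=8 > arr[5]=1
(1, 2): arr[1]=8 > arr[2]=3
(1, 5): arr[1]=8 > arr[5]=1
(2, 5): arr[2]=3 > arr[5]=1
(3, 5): arr[3]=11 > arr[5]=1
(4, 5): arr[4]=11 > arr[5]=1

Total inversions: 7

The array has 7 inversion(s): (0,2), (0,5), (1,2), (1,5), (2,5), (3,5), (4,5). Each pair (i,j) satisfies i < j and arr[i] > arr[j].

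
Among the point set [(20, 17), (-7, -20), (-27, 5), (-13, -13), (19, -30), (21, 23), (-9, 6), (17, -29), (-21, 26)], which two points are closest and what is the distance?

Computing all pairwise distances among 9 points:

d((20, 17), (-7, -20)) = 45.8039
d((20, 17), (-27, 5)) = 48.5077
d((20, 17), (-13, -13)) = 44.5982
d((20, 17), (19, -30)) = 47.0106
d((20, 17), (21, 23)) = 6.0828
d((20, 17), (-9, 6)) = 31.0161
d((20, 17), (17, -29)) = 46.0977
d((20, 17), (-21, 26)) = 41.9762
d((-7, -20), (-27, 5)) = 32.0156
d((-7, -20), (-13, -13)) = 9.2195
d((-7, -20), (19, -30)) = 27.8568
d((-7, -20), (21, 23)) = 51.3128
d((-7, -20), (-9, 6)) = 26.0768
d((-7, -20), (17, -29)) = 25.632
d((-7, -20), (-21, 26)) = 48.0833
d((-27, 5), (-13, -13)) = 22.8035
d((-27, 5), (19, -30)) = 57.8014
d((-27, 5), (21, 23)) = 51.264
d((-27, 5), (-9, 6)) = 18.0278
d((-27, 5), (17, -29)) = 55.6058
d((-27, 5), (-21, 26)) = 21.8403
d((-13, -13), (19, -30)) = 36.2353
d((-13, -13), (21, 23)) = 49.5177
d((-13, -13), (-9, 6)) = 19.4165
d((-13, -13), (17, -29)) = 34.0
d((-13, -13), (-21, 26)) = 39.8121
d((19, -30), (21, 23)) = 53.0377
d((19, -30), (-9, 6)) = 45.607
d((19, -30), (17, -29)) = 2.2361 <-- minimum
d((19, -30), (-21, 26)) = 68.8186
d((21, 23), (-9, 6)) = 34.4819
d((21, 23), (17, -29)) = 52.1536
d((21, 23), (-21, 26)) = 42.107
d((-9, 6), (17, -29)) = 43.6005
d((-9, 6), (-21, 26)) = 23.3238
d((17, -29), (-21, 26)) = 66.8506

Closest pair: (19, -30) and (17, -29) with distance 2.2361

The closest pair is (19, -30) and (17, -29) with Euclidean distance 2.2361. For 9 points, brute-force pairwise comparison is shown above. For large n, the divide-and-conquer algorithm (sort by x, recurse on halves, check the dividing strip) achieves O(n log n).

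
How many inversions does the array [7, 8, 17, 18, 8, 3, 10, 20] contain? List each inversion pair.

Finding inversions in [7, 8, 17, 18, 8, 3, 10, 20]:

(0, 5): arr[0]=7 > arr[5]=3
(1, 5): arr[1]=8 > arr[5]=3
(2, 4): arr[2]=17 > arr[4]=8
(2, 5): arr[2]=17 > arr[5]=3
(2, 6): arr[2]=17 > arr[6]=10
(3, 4): arr[3]=18 > arr[4]=8
(3, 5): arr[3]=18 > arr[5]=3
(3, 6): arr[3]=18 > arr[6]=10
(4, 5): arr[4]=8 > arr[5]=3

Total inversions: 9

The array has 9 inversion(s): (0,5), (1,5), (2,4), (2,5), (2,6), (3,4), (3,5), (3,6), (4,5). Each pair (i,j) satisfies i < j and arr[i] > arr[j].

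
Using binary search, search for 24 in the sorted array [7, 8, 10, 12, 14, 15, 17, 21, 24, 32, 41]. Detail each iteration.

Binary search for 24 in [7, 8, 10, 12, 14, 15, 17, 21, 24, 32, 41]:

lo=0, hi=10, mid=5, arr[mid]=15 -> 15 < 24, search right half
lo=6, hi=10, mid=8, arr[mid]=24 -> Found target at index 8!

Binary search finds 24 at index 8 after 2 comparisons. The search repeatedly halves the search space by comparing with the middle element.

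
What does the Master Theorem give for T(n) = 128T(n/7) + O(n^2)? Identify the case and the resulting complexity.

Master Theorem for T(n) = 128T(n/7) + O(n^2):

a = 128, b = 7, c = 2
log_b(a) = log_7(128) = 2.4935

Case 1: c = 2 < log_7(128) = 2.4935
T(n) = O(n^(log_7 128))

For T(n) = 128T(n/7) + O(n^2): log_7(128) = 2.4935. This is Case 1 of the Master Theorem (c < log_b(a), work dominated by leaves), giving O(n^(log_7 128)).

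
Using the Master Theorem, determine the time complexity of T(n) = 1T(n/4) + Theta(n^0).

Master Theorem for T(n) = 1T(n/4) + O(n^0):

a = 1, b = 4, c = 0
log_b(a) = log_4(1) = 0.0000

Case 2: c = 0 = log_4(1) = 0.0000
T(n) = O(n^0 log n) = O(log n)

For T(n) = 1T(n/4) + O(n^0): log_4(1) = 0.0000. This is Case 2 of the Master Theorem (c = log_b(a), equal work at all levels), giving O(log n).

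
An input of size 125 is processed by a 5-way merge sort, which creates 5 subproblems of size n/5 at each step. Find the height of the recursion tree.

For divide and conquer with division factor 5:

Problem sizes at each level:
Level 0: 125
Level 1: 25
Level 2: 5
Level 3: 1

The root is level 0 and the size-1 base case is level 3 (the tree spans levels 0 through 3, i.e. 4 levels counting the root), so the depth is the number of divisions: log_5(125) = 3

The recursion tree depth is log_5(125) = 3. At each level, the problem size is divided by 5, so it takes 3 divisions to reduce to a base case of size 1. The algorithm makes 5 recursive calls at each level.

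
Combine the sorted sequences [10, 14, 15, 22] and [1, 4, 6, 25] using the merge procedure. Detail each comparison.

Merging process:

Compare 10 vs 1: take 1 from right. Merged: [1]
Compare 10 vs 4: take 4 from right. Merged: [1, 4]
Compare 10 vs 6: take 6 from right. Merged: [1, 4, 6]
Compare 10 vs 25: take 10 from left. Merged: [1, 4, 6, 10]
Compare 14 vs 25: take 14 from left. Merged: [1, 4, 6, 10, 14]
Compare 15 vs 25: take 15 from left. Merged: [1, 4, 6, 10, 14, 15]
Compare 22 vs 25: take 22 from left. Merged: [1, 4, 6, 10, 14, 15, 22]
Append remaining from right: [25]. Merged: [1, 4, 6, 10, 14, 15, 22, 25]

Final merged array: [1, 4, 6, 10, 14, 15, 22, 25]
Total comparisons: 7

The merged array is [1, 4, 6, 10, 14, 15, 22, 25], requiring 7 comparisons. The merge step runs in O(n) time where n is the total number of elements.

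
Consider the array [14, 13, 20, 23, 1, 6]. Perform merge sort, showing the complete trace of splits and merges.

Merge sort trace:

Split: [14, 13, 20, 23, 1, 6] -> [14, 13, 20] and [23, 1, 6]
  Split: [14, 13, 20] -> [14] and [13, 20]
    Split: [13, 20] -> [13] and [20]
    Merge: [13] + [20] -> [13, 20]
  Merge: [14] + [13, 20] -> [13, 14, 20]
  Split: [23, 1, 6] -> [23] and [1, 6]
    Split: [1, 6] -> [1] and [6]
    Merge: [1] + [6] -> [1, 6]
  Merge: [23] + [1, 6] -> [1, 6, 23]
Merge: [13, 14, 20] + [1, 6, 23] -> [1, 6, 13, 14, 20, 23]

Final sorted array: [1, 6, 13, 14, 20, 23]

The merge sort proceeds by recursively splitting the array and merging sorted halves.
After all merges, the sorted array is [1, 6, 13, 14, 20, 23].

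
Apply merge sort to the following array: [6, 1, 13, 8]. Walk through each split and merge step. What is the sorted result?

Merge sort trace:

Split: [6, 1, 13, 8] -> [6, 1] and [13, 8]
  Split: [6, 1] -> [6] and [1]
  Merge: [6] + [1] -> [1, 6]
  Split: [13, 8] -> [13] and [8]
  Merge: [13] + [8] -> [8, 13]
Merge: [1, 6] + [8, 13] -> [1, 6, 8, 13]

Final sorted array: [1, 6, 8, 13]

The merge sort proceeds by recursively splitting the array and merging sorted halves.
After all merges, the sorted array is [1, 6, 8, 13].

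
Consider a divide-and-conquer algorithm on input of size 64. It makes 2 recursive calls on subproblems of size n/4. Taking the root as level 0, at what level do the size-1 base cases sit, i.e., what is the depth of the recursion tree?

For divide and conquer with division factor 4:

Problem sizes at each level:
Level 0: 64
Level 1: 16
Level 2: 4
Level 3: 1

The root is level 0 and the size-1 base case is level 3 (the tree spans levels 0 through 3, i.e. 4 levels counting the root), so the depth is the number of divisions: log_4(64) = 3

The recursion tree depth is log_4(64) = 3. At each level, the problem size is divided by 4, so it takes 3 divisions to reduce to a base case of size 1. The algorithm makes 2 recursive calls at each level.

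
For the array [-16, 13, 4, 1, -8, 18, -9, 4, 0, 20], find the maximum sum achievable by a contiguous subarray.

Using Kadane's algorithm on [-16, 13, 4, 1, -8, 18, -9, 4, 0, 20]:

Scanning through the array:
Position 1 (value 13): max_ending_here = 13, max_so_far = 13
Position 2 (value 4): max_ending_here = 17, max_so_far = 17
Position 3 (value 1): max_ending_here = 18, max_so_far = 18
Position 4 (value -8): max_ending_here = 10, max_so_far = 18
Position 5 (value 18): max_ending_here = 28, max_so_far = 28
Position 6 (value -9): max_ending_here = 19, max_so_far = 28
Position 7 (value 4): max_ending_here = 23, max_so_far = 28
Position 8 (value 0): max_ending_here = 23, max_so_far = 28
Position 9 (value 20): max_ending_here = 43, max_so_far = 43

Maximum subarray: [13, 4, 1, -8, 18, -9, 4, 0, 20]
Maximum sum: 43

The maximum subarray is [13, 4, 1, -8, 18, -9, 4, 0, 20] with sum 43. This subarray runs from index 1 to index 9.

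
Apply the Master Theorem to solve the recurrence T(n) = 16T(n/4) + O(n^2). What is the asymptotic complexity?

Master Theorem for T(n) = 16T(n/4) + O(n^2):

a = 16, b = 4, c = 2
log_b(a) = log_4(16) = 2.0000

Case 2: c = 2 = log_4(16) = 2.0000
T(n) = O(n^2 log n) = O(n^2 log n)

For T(n) = 16T(n/4) + O(n^2): log_4(16) = 2.0000. This is Case 2 of the Master Theorem (c = log_b(a), equal work at all levels), giving O(n^2 log n).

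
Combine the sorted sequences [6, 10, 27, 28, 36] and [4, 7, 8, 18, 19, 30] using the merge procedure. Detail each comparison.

Merging process:

Compare 6 vs 4: take 4 from right. Merged: [4]
Compare 6 vs 7: take 6 from left. Merged: [4, 6]
Compare 10 vs 7: take 7 from right. Merged: [4, 6, 7]
Compare 10 vs 8: take 8 from right. Merged: [4, 6, 7, 8]
Compare 10 vs 18: take 10 from left. Merged: [4, 6, 7, 8, 10]
Compare 27 vs 18: take 18 from right. Merged: [4, 6, 7, 8, 10, 18]
Compare 27 vs 19: take 19 from right. Merged: [4, 6, 7, 8, 10, 18, 19]
Compare 27 vs 30: take 27 from left. Merged: [4, 6, 7, 8, 10, 18, 19, 27]
Compare 28 vs 30: take 28 from left. Merged: [4, 6, 7, 8, 10, 18, 19, 27, 28]
Compare 36 vs 30: take 30 from right. Merged: [4, 6, 7, 8, 10, 18, 19, 27, 28, 30]
Append remaining from left: [36]. Merged: [4, 6, 7, 8, 10, 18, 19, 27, 28, 30, 36]

Final merged array: [4, 6, 7, 8, 10, 18, 19, 27, 28, 30, 36]
Total comparisons: 10

The merged array is [4, 6, 7, 8, 10, 18, 19, 27, 28, 30, 36], requiring 10 comparisons. The merge step runs in O(n) time where n is the total number of elements.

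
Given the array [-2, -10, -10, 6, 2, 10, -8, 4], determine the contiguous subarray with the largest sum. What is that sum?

Using Kadane's algorithm on [-2, -10, -10, 6, 2, 10, -8, 4]:

Scanning through the array:
Position 1 (value -10): max_ending_here = -10, max_so_far = -2
Position 2 (value -10): max_ending_here = -10, max_so_far = -2
Position 3 (value 6): max_ending_here = 6, max_so_far = 6
Position 4 (value 2): max_ending_here = 8, max_so_far = 8
Position 5 (value 10): max_ending_here = 18, max_so_far = 18
Position 6 (value -8): max_ending_here = 10, max_so_far = 18
Position 7 (value 4): max_ending_here = 14, max_so_far = 18

Maximum subarray: [6, 2, 10]
Maximum sum: 18

The maximum subarray is [6, 2, 10] with sum 18. This subarray runs from index 3 to index 5.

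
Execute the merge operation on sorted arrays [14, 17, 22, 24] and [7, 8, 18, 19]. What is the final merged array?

Merging process:

Compare 14 vs 7: take 7 from right. Merged: [7]
Compare 14 vs 8: take 8 from right. Merged: [7, 8]
Compare 14 vs 18: take 14 from left. Merged: [7, 8, 14]
Compare 17 vs 18: take 17 from left. Merged: [7, 8, 14, 17]
Compare 22 vs 18: take 18 from right. Merged: [7, 8, 14, 17, 18]
Compare 22 vs 19: take 19 from right. Merged: [7, 8, 14, 17, 18, 19]
Append remaining from left: [22, 24]. Merged: [7, 8, 14, 17, 18, 19, 22, 24]

Final merged array: [7, 8, 14, 17, 18, 19, 22, 24]
Total comparisons: 6

The merged array is [7, 8, 14, 17, 18, 19, 22, 24], requiring 6 comparisons. The merge step runs in O(n) time where n is the total number of elements.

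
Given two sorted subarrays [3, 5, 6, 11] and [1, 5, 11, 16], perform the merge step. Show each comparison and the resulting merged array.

Merging process:

Compare 3 vs 1: take 1 from right. Merged: [1]
Compare 3 vs 5: take 3 from left. Merged: [1, 3]
Compare 5 vs 5: take 5 from left. Merged: [1, 3, 5]
Compare 6 vs 5: take 5 from right. Merged: [1, 3, 5, 5]
Compare 6 vs 11: take 6 from left. Merged: [1, 3, 5, 5, 6]
Compare 11 vs 11: take 11 from left. Merged: [1, 3, 5, 5, 6, 11]
Append remaining from right: [11, 16]. Merged: [1, 3, 5, 5, 6, 11, 11, 16]

Final merged array: [1, 3, 5, 5, 6, 11, 11, 16]
Total comparisons: 6

The merged array is [1, 3, 5, 5, 6, 11, 11, 16], requiring 6 comparisons. The merge step runs in O(n) time where n is the total number of elements.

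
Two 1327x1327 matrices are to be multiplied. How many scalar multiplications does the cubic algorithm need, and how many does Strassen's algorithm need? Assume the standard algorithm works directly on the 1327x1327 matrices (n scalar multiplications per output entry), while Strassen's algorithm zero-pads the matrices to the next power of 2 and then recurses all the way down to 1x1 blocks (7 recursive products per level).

Matrix multiplication for 1327x1327 matrices:

Strassen's algorithm requires power-of-2 dimensions. Pad 1327x1327 to 2048x2048 (next power of 2).

Standard algorithm: 1327^3 = 2336752783 multiplications
Strassen's algorithm: 7^(log2(2048)) = 7^11 = 1977326743 multiplications
Savings: 2336752783 - 1977326743 = 359426040 multiplications

Standard: 2336752783 multiplications (1327^3). Strassen: 1977326743 multiplications (7^11, after padding to 2048x2048). Strassen reduces 8 recursive multiplications to 7 at each level.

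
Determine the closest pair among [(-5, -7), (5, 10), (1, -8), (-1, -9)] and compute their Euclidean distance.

Computing all pairwise distances among 4 points:

d((-5, -7), (5, 10)) = 19.7231
d((-5, -7), (1, -8)) = 6.0828
d((-5, -7), (-1, -9)) = 4.4721
d((5, 10), (1, -8)) = 18.4391
d((5, 10), (-1, -9)) = 19.9249
d((1, -8), (-1, -9)) = 2.2361 <-- minimum

Closest pair: (1, -8) and (-1, -9) with distance 2.2361

The closest pair is (1, -8) and (-1, -9) with Euclidean distance 2.2361. For 4 points, brute-force pairwise comparison is shown above. For large n, the divide-and-conquer algorithm (sort by x, recurse on halves, check the dividing strip) achieves O(n log n).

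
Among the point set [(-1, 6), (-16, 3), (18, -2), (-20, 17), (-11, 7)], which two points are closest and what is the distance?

Computing all pairwise distances among 5 points:

d((-1, 6), (-16, 3)) = 15.2971
d((-1, 6), (18, -2)) = 20.6155
d((-1, 6), (-20, 17)) = 21.9545
d((-1, 6), (-11, 7)) = 10.0499
d((-16, 3), (18, -2)) = 34.3657
d((-16, 3), (-20, 17)) = 14.5602
d((-16, 3), (-11, 7)) = 6.4031 <-- minimum
d((18, -2), (-20, 17)) = 42.4853
d((18, -2), (-11, 7)) = 30.3645
d((-20, 17), (-11, 7)) = 13.4536

Closest pair: (-16, 3) and (-11, 7) with distance 6.4031

The closest pair is (-16, 3) and (-11, 7) with Euclidean distance 6.4031. For 5 points, brute-force pairwise comparison is shown above. For large n, the divide-and-conquer algorithm (sort by x, recurse on halves, check the dividing strip) achieves O(n log n).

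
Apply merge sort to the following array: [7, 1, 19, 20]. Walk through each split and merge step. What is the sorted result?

Merge sort trace:

Split: [7, 1, 19, 20] -> [7, 1] and [19, 20]
  Split: [7, 1] -> [7] and [1]
  Merge: [7] + [1] -> [1, 7]
  Split: [19, 20] -> [19] and [20]
  Merge: [19] + [20] -> [19, 20]
Merge: [1, 7] + [19, 20] -> [1, 7, 19, 20]

Final sorted array: [1, 7, 19, 20]

The merge sort proceeds by recursively splitting the array and merging sorted halves.
After all merges, the sorted array is [1, 7, 19, 20].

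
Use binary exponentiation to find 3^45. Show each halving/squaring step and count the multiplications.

Computing 3^45 by squaring (build up from 3^1; each line after the first costs one multiplication):

3^1 = 3
3^2 = (3^1)^2 = 3^2 = 9
3^4 = (3^2)^2 = 9^2 = 81
3^5 = 3 * 3^4 = 3 * 81 = 243
3^10 = (3^5)^2 = 243^2 = 59049
3^11 = 3 * 3^10 = 3 * 59049 = 177147
3^22 = (3^11)^2 = 177147^2 = 31381059609
3^44 = (3^22)^2 = 31381059609^2 = 984770902183611232881
3^45 = 3 * 3^44 = 3 * 984770902183611232881 = 2954312706550833698643

Result: 2954312706550833698643
Multiplications needed: 8 (8 lines after 3^1)

3^45 = 2954312706550833698643. Using exponentiation by squaring, this requires 8 multiplications. The key idea: if the exponent is even, square the half-power; if odd, multiply by the base once.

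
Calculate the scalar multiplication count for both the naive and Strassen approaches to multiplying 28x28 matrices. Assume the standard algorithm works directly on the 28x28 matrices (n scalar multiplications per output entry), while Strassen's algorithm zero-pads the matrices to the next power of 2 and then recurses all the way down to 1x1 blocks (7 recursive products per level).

Matrix multiplication for 28x28 matrices:

Strassen's algorithm requires power-of-2 dimensions. Pad 28x28 to 32x32 (next power of 2).

Standard algorithm: 28^3 = 21952 multiplications
Strassen's algorithm: 7^(log2(32)) = 7^5 = 16807 multiplications
Savings: 21952 - 16807 = 5145 multiplications

Standard: 21952 multiplications (28^3). Strassen: 16807 multiplications (7^5, after padding to 32x32). Strassen reduces 8 recursive multiplications to 7 at each level.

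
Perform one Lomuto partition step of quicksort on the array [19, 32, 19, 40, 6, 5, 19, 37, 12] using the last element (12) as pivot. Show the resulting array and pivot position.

Lomuto partition with pivot = 12:

Initial array: [19, 32, 19, 40, 6, 5, 19, 37, 12]

arr[0]=19 > 12: no swap
arr[1]=32 > 12: no swap
arr[2]=19 > 12: no swap
arr[3]=40 > 12: no swap
arr[4]=6 <= 12: swap with position 0, array becomes [6, 32, 19, 40, 19, 5, 19, 37, 12]
arr[5]=5 <= 12: swap with position 1, array becomes [6, 5, 19, 40, 19, 32, 19, 37, 12]
arr[6]=19 > 12: no swap
arr[7]=37 > 12: no swap

Place pivot at position 2: [6, 5, 12, 40, 19, 32, 19, 37, 19]
Pivot position: 2

After partitioning with pivot 12, the array becomes [6, 5, 12, 40, 19, 32, 19, 37, 19]. The pivot is placed at index 2. All elements to the left of the pivot are <= 12, and all elements to the right are > 12.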